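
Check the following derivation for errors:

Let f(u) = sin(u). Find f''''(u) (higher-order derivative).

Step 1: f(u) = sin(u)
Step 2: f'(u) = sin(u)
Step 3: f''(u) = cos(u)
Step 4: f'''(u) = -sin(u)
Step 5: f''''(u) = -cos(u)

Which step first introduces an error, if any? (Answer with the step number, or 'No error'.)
Step 2

Step 2 is incorrect due to a wrong trig function.
The step shows: sin(u)
The correct value should be: cos(u)

Explanation: cos(u) was incorrectly written as sin(u): the term cos(u) was incorrectly written as sin(u)
The later steps are derived from this incorrect expression, so the error originates in Step 2.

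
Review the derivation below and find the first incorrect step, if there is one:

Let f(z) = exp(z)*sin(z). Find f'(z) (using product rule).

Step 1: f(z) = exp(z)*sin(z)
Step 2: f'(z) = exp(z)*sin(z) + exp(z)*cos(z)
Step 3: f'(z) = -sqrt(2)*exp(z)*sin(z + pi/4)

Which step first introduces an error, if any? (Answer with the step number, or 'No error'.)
Step 3

Step 3 is incorrect due to a sign flip.
The step shows: -sqrt(2)*exp(z)*sin(z + pi/4)
The correct value should be: sqrt(2)*exp(z)*sin(z + pi/4)

Explanation: The sign of the whole expression was flipped: the term sqrt(2)*exp(z)*sin(z + pi/4) was incorrectly written as -sqrt(2)*exp(z)*sin(z + pi/4)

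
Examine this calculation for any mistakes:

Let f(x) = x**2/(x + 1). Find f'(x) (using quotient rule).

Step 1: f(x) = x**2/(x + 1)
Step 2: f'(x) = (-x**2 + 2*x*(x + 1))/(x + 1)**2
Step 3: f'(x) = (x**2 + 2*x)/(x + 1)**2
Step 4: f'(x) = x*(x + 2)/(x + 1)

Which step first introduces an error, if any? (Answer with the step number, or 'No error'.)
Step 4

Step 4 is incorrect due to a wrong exponent.
The step shows: x*(x + 2)/(x + 1)
The correct value should be: x*(x + 2)/(x + 1)**2

Explanation: The exponent -2 on x + 1 was incorrectly written as -1: the term x*(x + 2)/(x + 1)**2 was incorrectly written as x*(x + 2)/(x + 1)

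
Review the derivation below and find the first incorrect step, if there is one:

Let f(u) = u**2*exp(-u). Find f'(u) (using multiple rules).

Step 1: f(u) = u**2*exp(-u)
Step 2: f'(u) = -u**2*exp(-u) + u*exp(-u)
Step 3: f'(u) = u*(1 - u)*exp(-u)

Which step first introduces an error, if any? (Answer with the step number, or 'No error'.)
Step 2

Step 2 is incorrect due to a wrong coefficient.
The step shows: -u**2*exp(-u) + u*exp(-u)
The correct value should be: -u**2*exp(-u) + 2*u*exp(-u)

Explanation: The coefficient 2 was incorrectly written as 1: the term 2*u*exp(-u) was incorrectly written as u*exp(-u)
The later steps are derived from this incorrect expression, so the error originates in Step 2.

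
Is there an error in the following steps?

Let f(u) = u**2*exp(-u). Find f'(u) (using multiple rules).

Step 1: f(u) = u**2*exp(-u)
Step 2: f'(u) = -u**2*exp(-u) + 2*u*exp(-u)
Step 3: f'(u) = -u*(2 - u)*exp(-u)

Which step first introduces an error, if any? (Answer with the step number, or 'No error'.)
Step 3

Step 3 is incorrect due to a sign flip.
The step shows: -u*(2 - u)*exp(-u)
The correct value should be: u*(2 - u)*exp(-u)

Explanation: The sign of the whole expression was flipped: the term u*(2 - u)*exp(-u) was incorrectly written as -u*(2 - u)*exp(-u)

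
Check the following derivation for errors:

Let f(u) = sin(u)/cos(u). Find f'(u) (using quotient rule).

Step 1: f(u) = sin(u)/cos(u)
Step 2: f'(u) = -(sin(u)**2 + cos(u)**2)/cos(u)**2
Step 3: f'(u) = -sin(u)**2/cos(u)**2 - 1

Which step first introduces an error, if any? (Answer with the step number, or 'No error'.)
Step 2

Step 2 is incorrect due to a sign flip.
The step shows: -(sin(u)**2 + cos(u)**2)/cos(u)**2
The correct value should be: (sin(u)**2 + cos(u)**2)/cos(u)**2

Explanation: The sign of the whole expression was flipped: the term (sin(u)**2 + cos(u)**2)/cos(u)**2 was incorrectly written as -(sin(u)**2 + cos(u)**2)/cos(u)**2
The later steps are derived from this incorrect expression, so the error originates in Step 2.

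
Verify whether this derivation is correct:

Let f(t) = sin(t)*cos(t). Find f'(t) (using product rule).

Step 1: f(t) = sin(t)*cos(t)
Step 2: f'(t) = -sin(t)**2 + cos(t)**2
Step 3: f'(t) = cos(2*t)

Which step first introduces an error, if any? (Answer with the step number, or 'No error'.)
No error

All steps in this derivation are correct.
The final answer f'(t) = cos(2*t) is valid.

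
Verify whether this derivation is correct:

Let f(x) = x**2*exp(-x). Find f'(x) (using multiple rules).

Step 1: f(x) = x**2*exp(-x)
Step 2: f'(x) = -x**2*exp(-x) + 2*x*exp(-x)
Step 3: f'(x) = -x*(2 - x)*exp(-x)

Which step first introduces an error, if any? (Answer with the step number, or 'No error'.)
Step 3

Step 3 is incorrect due to a sign flip.
The step shows: -x*(2 - x)*exp(-x)
The correct value should be: x*(2 - x)*exp(-x)

Explanation: The sign of the whole expression was flipped: the term x*(2 - x)*exp(-x) was incorrectly written as -x*(2 - x)*exp(-x)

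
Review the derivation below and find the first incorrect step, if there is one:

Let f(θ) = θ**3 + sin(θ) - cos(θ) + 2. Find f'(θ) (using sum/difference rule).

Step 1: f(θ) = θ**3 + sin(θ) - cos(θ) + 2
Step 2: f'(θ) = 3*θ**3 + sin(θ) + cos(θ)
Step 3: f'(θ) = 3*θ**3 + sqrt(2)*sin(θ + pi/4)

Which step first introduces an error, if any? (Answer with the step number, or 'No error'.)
Step 2

Step 2 is incorrect due to a wrong exponent.
The step shows: 3*θ**3 + sin(θ) + cos(θ)
The correct value should be: 3*θ**2 + sin(θ) + cos(θ)

Explanation: The exponent 2 on θ was incorrectly written as 3: the term 3*θ**2 was incorrectly written as 3*θ**3
The later steps are derived from this incorrect expression, so the error originates in Step 2.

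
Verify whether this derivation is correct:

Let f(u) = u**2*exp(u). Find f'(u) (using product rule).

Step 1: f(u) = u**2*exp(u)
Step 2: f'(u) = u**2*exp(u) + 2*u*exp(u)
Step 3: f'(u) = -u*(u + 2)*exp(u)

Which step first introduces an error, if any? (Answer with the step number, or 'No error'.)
Step 3

Step 3 is incorrect due to a sign flip.
The step shows: -u*(u + 2)*exp(u)
The correct value should be: u*(u + 2)*exp(u)

Explanation: The sign of the whole expression was flipped: the term u*(u + 2)*exp(u) was incorrectly written as -u*(u + 2)*exp(u)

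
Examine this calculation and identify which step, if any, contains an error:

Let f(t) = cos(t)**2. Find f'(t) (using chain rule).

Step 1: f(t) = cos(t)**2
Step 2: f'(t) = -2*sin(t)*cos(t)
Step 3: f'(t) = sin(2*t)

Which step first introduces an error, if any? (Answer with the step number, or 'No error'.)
Step 3

Step 3 is incorrect due to a sign flip.
The step shows: sin(2*t)
The correct value should be: -sin(2*t)

Explanation: The sign of the whole expression was flipped: the term -sin(2*t) was incorrectly written as sin(2*t)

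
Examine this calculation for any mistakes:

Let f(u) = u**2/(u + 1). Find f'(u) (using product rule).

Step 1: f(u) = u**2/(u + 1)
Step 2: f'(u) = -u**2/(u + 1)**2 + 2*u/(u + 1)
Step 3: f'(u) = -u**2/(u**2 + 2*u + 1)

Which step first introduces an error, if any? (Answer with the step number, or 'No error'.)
Step 3

Step 3 is incorrect due to a dropped term.
The step shows: -u**2/(u**2 + 2*u + 1)
The correct value should be: -u**2/(u**2 + 2*u + 1) + 2*u/(u + 1)

Explanation: A term was dropped: the term 2*u/(u + 1) was incorrectly omitted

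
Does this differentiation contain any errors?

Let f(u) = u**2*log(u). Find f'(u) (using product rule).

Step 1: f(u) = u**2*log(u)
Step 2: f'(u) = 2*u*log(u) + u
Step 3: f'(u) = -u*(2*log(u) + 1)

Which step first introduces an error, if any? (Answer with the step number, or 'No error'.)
Step 3

Step 3 is incorrect due to a sign flip.
The step shows: -u*(2*log(u) + 1)
The correct value should be: u*(2*log(u) + 1)

Explanation: The sign of the whole expression was flipped: the term u*(2*log(u) + 1) was incorrectly written as -u*(2*log(u) + 1)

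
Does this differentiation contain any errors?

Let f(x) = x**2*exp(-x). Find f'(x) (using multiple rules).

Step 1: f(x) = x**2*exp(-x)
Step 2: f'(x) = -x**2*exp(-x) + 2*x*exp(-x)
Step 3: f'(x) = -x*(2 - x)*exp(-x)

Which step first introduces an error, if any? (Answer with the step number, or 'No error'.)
Step 3

Step 3 is incorrect due to a sign flip.
The step shows: -x*(2 - x)*exp(-x)
The correct value should be: x*(2 - x)*exp(-x)

Explanation: The sign of the whole expression was flipped: the term x*(2 - x)*exp(-x) was incorrectly written as -x*(2 - x)*exp(-x)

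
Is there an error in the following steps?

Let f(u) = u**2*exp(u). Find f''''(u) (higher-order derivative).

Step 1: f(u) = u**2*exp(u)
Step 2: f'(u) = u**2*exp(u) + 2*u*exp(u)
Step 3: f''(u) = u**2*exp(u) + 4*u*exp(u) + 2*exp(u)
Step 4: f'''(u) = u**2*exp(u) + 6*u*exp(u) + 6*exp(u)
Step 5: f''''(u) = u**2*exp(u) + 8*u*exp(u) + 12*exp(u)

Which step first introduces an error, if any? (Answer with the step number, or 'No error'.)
No error

All steps in this derivation are correct.
The final answer f''''(u) = u**2*exp(u) + 8*u*exp(u) + 12*exp(u) is valid.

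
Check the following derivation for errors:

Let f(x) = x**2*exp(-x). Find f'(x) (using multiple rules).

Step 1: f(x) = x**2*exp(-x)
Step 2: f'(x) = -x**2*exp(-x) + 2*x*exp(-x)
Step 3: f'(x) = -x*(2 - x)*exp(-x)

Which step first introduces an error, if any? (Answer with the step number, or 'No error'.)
Step 3

Step 3 is incorrect due to a sign flip.
The step shows: -x*(2 - x)*exp(-x)
The correct value should be: x*(2 - x)*exp(-x)

Explanation: The sign of the whole expression was flipped: the term x*(2 - x)*exp(-x) was incorrectly written as -x*(2 - x)*exp(-x)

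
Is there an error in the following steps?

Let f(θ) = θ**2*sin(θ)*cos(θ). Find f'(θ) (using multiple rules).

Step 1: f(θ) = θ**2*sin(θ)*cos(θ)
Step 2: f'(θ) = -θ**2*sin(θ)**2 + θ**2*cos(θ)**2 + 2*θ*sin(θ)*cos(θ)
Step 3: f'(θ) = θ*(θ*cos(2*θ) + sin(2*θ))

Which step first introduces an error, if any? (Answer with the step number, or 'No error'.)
No error

All steps in this derivation are correct.
The final answer f'(θ) = θ*(θ*cos(2*θ) + sin(2*θ)) is valid.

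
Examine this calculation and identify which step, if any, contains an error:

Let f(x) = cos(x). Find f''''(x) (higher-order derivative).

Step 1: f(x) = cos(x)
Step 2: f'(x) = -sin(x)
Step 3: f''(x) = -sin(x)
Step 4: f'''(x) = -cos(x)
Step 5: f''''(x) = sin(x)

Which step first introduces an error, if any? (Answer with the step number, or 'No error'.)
Step 3

Step 3 is incorrect due to a wrong trig function.
The step shows: -sin(x)
The correct value should be: -cos(x)

Explanation: cos(x) was incorrectly written as sin(x): the term -cos(x) was incorrectly written as -sin(x)
The later steps are derived from this incorrect expression, so the error originates in Step 3.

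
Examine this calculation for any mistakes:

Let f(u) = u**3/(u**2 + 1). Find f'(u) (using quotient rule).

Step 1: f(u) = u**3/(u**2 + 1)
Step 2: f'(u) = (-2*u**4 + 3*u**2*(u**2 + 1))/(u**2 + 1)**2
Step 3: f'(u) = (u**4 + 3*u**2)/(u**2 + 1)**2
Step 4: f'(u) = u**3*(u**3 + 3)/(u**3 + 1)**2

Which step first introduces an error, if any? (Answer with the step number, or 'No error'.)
Step 4

Step 4 is incorrect due to a wrong exponent.
The step shows: u**3*(u**3 + 3)/(u**3 + 1)**2
The correct value should be: u**2*(u**2 + 3)/(u**2 + 1)**2

Explanation: The exponent 2 on u was incorrectly written as 3: the term u**2*(u**2 + 3)/(u**2 + 1)**2 was incorrectly written as u**3*(u**3 + 3)/(u**3 + 1)**2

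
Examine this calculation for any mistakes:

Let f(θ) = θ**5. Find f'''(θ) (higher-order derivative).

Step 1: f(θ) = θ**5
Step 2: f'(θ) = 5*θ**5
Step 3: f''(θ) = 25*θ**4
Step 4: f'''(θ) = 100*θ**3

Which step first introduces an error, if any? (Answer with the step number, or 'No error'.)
Step 2

Step 2 is incorrect due to a wrong exponent.
The step shows: 5*θ**5
The correct value should be: 5*θ**4

Explanation: The exponent 4 on θ was incorrectly written as 5: the term 5*θ**4 was incorrectly written as 5*θ**5
The later steps are derived from this incorrect expression, so the error originates in Step 2.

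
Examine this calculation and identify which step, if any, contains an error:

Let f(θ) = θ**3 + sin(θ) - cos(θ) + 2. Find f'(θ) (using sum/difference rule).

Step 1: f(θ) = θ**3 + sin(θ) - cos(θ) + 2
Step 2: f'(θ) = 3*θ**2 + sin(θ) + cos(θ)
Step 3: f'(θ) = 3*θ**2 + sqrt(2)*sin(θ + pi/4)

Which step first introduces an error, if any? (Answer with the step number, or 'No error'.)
No error

All steps in this derivation are correct.
The final answer f'(θ) = 3*θ**2 + sqrt(2)*sin(θ + pi/4) is valid.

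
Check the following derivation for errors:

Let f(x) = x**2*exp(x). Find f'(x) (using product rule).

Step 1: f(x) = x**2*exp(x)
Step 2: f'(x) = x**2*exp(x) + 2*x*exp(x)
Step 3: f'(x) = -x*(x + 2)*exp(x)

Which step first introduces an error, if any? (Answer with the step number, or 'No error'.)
Step 3

Step 3 is incorrect due to a sign flip.
The step shows: -x*(x + 2)*exp(x)
The correct value should be: x*(x + 2)*exp(x)

Explanation: The sign of the whole expression was flipped: the term x*(x + 2)*exp(x) was incorrectly written as -x*(x + 2)*exp(x)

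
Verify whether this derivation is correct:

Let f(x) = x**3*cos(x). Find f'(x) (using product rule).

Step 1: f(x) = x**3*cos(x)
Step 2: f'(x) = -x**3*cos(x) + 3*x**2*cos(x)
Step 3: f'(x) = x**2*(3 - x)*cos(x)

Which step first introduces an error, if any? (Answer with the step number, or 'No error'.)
Step 2

Step 2 is incorrect due to a wrong trig function.
The step shows: -x**3*cos(x) + 3*x**2*cos(x)
The correct value should be: -x**3*sin(x) + 3*x**2*cos(x)

Explanation: sin(x) was incorrectly written as cos(x): the term -x**3*sin(x) was incorrectly written as -x**3*cos(x)
The later steps are derived from this incorrect expression, so the error originates in Step 2.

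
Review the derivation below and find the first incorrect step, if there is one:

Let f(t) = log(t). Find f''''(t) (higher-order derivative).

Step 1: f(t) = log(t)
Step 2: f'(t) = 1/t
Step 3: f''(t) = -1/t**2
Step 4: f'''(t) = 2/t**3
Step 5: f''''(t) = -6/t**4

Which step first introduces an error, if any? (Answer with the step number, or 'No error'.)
No error

All steps in this derivation are correct.
The final answer f''''(t) = -6/t**4 is valid.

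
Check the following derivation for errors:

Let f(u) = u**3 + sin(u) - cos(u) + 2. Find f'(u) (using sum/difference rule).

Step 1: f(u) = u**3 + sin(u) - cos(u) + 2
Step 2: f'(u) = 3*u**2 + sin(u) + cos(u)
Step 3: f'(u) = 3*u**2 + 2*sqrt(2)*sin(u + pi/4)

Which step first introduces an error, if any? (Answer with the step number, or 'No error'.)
Step 3

Step 3 is incorrect due to a wrong exponent.
The step shows: 3*u**2 + 2*sqrt(2)*sin(u + pi/4)
The correct value should be: 3*u**2 + sqrt(2)*sin(u + pi/4)

Explanation: The exponent 1/2 on 2 was incorrectly written as 3/2: the term sqrt(2)*sin(u + pi/4) was incorrectly written as 2*sqrt(2)*sin(u + pi/4)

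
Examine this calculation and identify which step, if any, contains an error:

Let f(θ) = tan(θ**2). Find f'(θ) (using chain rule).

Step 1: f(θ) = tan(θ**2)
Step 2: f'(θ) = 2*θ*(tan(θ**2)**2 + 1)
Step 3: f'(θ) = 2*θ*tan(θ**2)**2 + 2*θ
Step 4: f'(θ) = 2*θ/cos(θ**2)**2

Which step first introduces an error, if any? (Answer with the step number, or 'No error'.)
No error

All steps in this derivation are correct.
The final answer f'(θ) = 2*θ/cos(θ**2)**2 is valid.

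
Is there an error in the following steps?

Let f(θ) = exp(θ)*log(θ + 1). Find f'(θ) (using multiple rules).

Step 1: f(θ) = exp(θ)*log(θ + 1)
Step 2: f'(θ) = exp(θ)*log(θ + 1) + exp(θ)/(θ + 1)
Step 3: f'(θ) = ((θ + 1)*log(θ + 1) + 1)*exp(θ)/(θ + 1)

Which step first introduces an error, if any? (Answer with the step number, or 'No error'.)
No error

All steps in this derivation are correct.
The final answer f'(θ) = ((θ + 1)*log(θ + 1) + 1)*exp(θ)/(θ + 1) is valid.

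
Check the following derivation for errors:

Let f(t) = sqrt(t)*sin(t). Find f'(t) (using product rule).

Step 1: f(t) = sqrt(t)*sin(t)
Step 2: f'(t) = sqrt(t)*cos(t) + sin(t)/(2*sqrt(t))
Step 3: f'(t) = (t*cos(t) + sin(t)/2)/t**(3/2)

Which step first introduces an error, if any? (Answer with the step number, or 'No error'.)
Step 3

Step 3 is incorrect due to a wrong exponent.
The step shows: (t*cos(t) + sin(t)/2)/t**(3/2)
The correct value should be: (t*cos(t) + sin(t)/2)/sqrt(t)

Explanation: The exponent -1/2 on t was incorrectly written as -3/2: the term (t*cos(t) + sin(t)/2)/sqrt(t) was incorrectly written as (t*cos(t) + sin(t)/2)/t**(3/2)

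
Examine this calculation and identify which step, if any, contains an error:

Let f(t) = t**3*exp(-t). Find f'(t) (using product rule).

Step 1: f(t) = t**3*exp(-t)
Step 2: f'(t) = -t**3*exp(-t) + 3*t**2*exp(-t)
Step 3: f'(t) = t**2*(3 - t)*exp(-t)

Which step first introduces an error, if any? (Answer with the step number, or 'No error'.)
No error

All steps in this derivation are correct.
The final answer f'(t) = t**2*(3 - t)*exp(-t) is valid.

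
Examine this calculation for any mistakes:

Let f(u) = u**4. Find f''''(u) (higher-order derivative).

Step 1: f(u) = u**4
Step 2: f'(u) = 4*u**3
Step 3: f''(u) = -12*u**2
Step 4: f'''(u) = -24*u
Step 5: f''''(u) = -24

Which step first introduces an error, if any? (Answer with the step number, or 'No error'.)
Step 3

Step 3 is incorrect due to a sign flip.
The step shows: -12*u**2
The correct value should be: 12*u**2

Explanation: The sign of the whole expression was flipped: the term 12*u**2 was incorrectly written as -12*u**2
The later steps are derived from this incorrect expression, so the error originates in Step 3.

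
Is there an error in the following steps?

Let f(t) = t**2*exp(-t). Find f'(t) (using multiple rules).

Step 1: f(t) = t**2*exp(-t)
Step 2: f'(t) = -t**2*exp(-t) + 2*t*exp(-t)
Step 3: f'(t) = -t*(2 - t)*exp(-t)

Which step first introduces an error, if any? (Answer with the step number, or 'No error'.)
Step 3

Step 3 is incorrect due to a sign flip.
The step shows: -t*(2 - t)*exp(-t)
The correct value should be: t*(2 - t)*exp(-t)

Explanation: The sign of the whole expression was flipped: the term t*(2 - t)*exp(-t) was incorrectly written as -t*(2 - t)*exp(-t)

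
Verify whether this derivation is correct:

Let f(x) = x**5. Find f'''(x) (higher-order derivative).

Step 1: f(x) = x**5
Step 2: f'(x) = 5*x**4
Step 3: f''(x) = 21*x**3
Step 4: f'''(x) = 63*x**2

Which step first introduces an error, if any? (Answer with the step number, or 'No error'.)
Step 3

Step 3 is incorrect due to a wrong coefficient.
The step shows: 21*x**3
The correct value should be: 20*x**3

Explanation: The coefficient 20 was incorrectly written as 21: the term 20*x**3 was incorrectly written as 21*x**3
The later steps are derived from this incorrect expression, so the error originates in Step 3.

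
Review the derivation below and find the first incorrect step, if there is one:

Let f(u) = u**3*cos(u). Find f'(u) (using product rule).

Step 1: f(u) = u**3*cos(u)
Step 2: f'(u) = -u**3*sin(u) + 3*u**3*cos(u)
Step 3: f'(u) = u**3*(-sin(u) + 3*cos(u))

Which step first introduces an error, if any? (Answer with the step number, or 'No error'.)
Step 2

Step 2 is incorrect due to a wrong exponent.
The step shows: -u**3*sin(u) + 3*u**3*cos(u)
The correct value should be: -u**3*sin(u) + 3*u**2*cos(u)

Explanation: The exponent 2 on u was incorrectly written as 3: the term 3*u**2*cos(u) was incorrectly written as 3*u**3*cos(u)
The later steps are derived from this incorrect expression, so the error originates in Step 2.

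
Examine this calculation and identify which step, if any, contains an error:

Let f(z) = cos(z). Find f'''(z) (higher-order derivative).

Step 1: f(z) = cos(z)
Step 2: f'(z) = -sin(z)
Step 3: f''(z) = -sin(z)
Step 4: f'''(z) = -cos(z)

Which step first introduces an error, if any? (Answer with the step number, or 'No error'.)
Step 3

Step 3 is incorrect due to a wrong trig function.
The step shows: -sin(z)
The correct value should be: -cos(z)

Explanation: cos(z) was incorrectly written as sin(z): the term -cos(z) was incorrectly written as -sin(z)
The later steps are derived from this incorrect expression, so the error originates in Step 3.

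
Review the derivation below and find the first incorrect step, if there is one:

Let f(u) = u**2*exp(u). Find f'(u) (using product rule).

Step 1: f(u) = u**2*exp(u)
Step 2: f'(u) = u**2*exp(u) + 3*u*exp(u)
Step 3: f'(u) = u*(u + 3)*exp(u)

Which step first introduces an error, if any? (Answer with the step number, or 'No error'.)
Step 2

Step 2 is incorrect due to a wrong coefficient.
The step shows: u**2*exp(u) + 3*u*exp(u)
The correct value should be: u**2*exp(u) + 2*u*exp(u)

Explanation: The coefficient 2 was incorrectly written as 3: the term 2*u*exp(u) was incorrectly written as 3*u*exp(u)
The later steps are derived from this incorrect expression, so the error originates in Step 2.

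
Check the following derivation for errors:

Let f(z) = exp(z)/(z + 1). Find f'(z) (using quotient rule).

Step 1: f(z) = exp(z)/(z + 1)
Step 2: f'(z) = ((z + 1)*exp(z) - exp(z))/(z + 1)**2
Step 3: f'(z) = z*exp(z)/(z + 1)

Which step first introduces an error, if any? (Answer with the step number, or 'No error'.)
Step 3

Step 3 is incorrect due to a wrong exponent.
The step shows: z*exp(z)/(z + 1)
The correct value should be: z*exp(z)/(z + 1)**2

Explanation: The exponent -2 on z + 1 was incorrectly written as -1: the term z*exp(z)/(z + 1)**2 was incorrectly written as z*exp(z)/(z + 1)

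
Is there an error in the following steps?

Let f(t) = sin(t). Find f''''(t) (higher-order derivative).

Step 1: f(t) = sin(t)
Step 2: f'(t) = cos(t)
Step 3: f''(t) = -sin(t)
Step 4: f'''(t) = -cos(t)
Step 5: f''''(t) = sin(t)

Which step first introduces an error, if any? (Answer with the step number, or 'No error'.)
No error

All steps in this derivation are correct.
The final answer f''''(t) = sin(t) is valid.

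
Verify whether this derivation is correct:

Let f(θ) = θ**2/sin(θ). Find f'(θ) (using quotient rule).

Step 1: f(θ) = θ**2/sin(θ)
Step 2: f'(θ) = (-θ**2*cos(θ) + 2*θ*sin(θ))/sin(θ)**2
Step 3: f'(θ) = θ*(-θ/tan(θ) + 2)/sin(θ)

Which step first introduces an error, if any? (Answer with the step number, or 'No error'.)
No error

All steps in this derivation are correct.
The final answer f'(θ) = θ*(-θ/tan(θ) + 2)/sin(θ) is valid.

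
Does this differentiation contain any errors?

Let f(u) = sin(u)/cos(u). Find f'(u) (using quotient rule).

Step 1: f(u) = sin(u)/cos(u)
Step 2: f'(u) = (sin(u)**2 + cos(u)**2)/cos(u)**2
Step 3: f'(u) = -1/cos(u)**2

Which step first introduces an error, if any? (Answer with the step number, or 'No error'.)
Step 3

Step 3 is incorrect due to a sign flip.
The step shows: -1/cos(u)**2
The correct value should be: cos(u)**(-2)

Explanation: The sign of the whole expression was flipped: the term cos(u)**(-2) was incorrectly written as -1/cos(u)**2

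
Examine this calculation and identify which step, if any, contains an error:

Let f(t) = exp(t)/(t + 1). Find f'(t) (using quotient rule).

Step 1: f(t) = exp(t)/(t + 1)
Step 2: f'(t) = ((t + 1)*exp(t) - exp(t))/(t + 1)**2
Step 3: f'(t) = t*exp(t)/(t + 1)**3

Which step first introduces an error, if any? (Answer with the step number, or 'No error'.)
Step 3

Step 3 is incorrect due to a wrong exponent.
The step shows: t*exp(t)/(t + 1)**3
The correct value should be: t*exp(t)/(t + 1)**2

Explanation: The exponent -2 on t + 1 was incorrectly written as -3: the term t*exp(t)/(t + 1)**2 was incorrectly written as t*exp(t)/(t + 1)**3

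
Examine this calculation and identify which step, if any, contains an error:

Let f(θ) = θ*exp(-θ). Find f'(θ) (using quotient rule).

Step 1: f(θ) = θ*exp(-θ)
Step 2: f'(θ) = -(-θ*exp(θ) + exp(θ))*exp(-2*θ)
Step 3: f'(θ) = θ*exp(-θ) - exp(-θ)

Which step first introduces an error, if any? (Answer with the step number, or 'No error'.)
Step 2

Step 2 is incorrect due to a sign flip.
The step shows: -(-θ*exp(θ) + exp(θ))*exp(-2*θ)
The correct value should be: (-θ*exp(θ) + exp(θ))*exp(-2*θ)

Explanation: The sign of the whole expression was flipped: the term (-θ*exp(θ) + exp(θ))*exp(-2*θ) was incorrectly written as -(-θ*exp(θ) + exp(θ))*exp(-2*θ)
The later steps are derived from this incorrect expression, so the error originates in Step 2.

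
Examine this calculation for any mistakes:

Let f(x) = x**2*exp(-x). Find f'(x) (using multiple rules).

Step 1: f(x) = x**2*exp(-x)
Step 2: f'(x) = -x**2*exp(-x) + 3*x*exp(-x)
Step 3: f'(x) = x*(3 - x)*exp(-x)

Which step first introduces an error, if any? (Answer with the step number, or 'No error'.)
Step 2

Step 2 is incorrect due to a wrong coefficient.
The step shows: -x**2*exp(-x) + 3*x*exp(-x)
The correct value should be: -x**2*exp(-x) + 2*x*exp(-x)

Explanation: The coefficient 2 was incorrectly written as 3: the term 2*x*exp(-x) was incorrectly written as 3*x*exp(-x)
The later steps are derived from this incorrect expression, so the error originates in Step 2.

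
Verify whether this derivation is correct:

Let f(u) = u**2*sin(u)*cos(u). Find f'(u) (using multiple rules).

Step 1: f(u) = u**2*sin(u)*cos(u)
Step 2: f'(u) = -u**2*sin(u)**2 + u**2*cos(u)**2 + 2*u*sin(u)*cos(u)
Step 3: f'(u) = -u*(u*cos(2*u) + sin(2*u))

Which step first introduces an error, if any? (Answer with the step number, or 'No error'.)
Step 3

Step 3 is incorrect due to a sign flip.
The step shows: -u*(u*cos(2*u) + sin(2*u))
The correct value should be: u*(u*cos(2*u) + sin(2*u))

Explanation: The sign of the whole expression was flipped: the term u*(u*cos(2*u) + sin(2*u)) was incorrectly written as -u*(u*cos(2*u) + sin(2*u))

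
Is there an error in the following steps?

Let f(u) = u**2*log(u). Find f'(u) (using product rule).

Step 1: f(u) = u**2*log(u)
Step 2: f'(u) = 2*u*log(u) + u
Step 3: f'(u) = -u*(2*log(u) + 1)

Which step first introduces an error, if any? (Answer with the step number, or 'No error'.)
Step 3

Step 3 is incorrect due to a sign flip.
The step shows: -u*(2*log(u) + 1)
The correct value should be: u*(2*log(u) + 1)

Explanation: The sign of the whole expression was flipped: the term u*(2*log(u) + 1) was incorrectly written as -u*(2*log(u) + 1)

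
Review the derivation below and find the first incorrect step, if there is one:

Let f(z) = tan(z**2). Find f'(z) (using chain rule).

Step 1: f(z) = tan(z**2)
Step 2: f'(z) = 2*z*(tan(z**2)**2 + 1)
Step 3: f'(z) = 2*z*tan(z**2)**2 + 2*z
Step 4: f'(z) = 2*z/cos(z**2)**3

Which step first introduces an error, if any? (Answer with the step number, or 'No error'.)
Step 4

Step 4 is incorrect due to a wrong exponent.
The step shows: 2*z/cos(z**2)**3
The correct value should be: 2*z/cos(z**2)**2

Explanation: The exponent -2 on cos(z**2) was incorrectly written as -3: the term 2*z/cos(z**2)**2 was incorrectly written as 2*z/cos(z**2)**3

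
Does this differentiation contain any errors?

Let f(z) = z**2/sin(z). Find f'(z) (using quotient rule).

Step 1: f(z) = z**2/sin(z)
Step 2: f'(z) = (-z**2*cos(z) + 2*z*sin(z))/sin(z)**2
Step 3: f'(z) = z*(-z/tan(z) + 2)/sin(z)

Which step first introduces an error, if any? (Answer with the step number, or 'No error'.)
No error

All steps in this derivation are correct.
The final answer f'(z) = z*(-z/tan(z) + 2)/sin(z) is valid.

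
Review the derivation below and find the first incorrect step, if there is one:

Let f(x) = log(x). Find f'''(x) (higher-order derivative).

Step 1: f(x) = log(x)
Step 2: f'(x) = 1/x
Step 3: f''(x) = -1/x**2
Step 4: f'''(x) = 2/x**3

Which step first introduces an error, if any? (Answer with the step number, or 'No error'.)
No error

All steps in this derivation are correct.
The final answer f'''(x) = 2/x**3 is valid.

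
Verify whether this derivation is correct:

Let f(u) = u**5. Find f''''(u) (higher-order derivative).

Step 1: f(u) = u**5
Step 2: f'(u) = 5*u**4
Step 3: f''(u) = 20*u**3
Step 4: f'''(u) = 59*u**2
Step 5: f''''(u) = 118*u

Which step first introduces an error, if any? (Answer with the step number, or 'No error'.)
Step 4

Step 4 is incorrect due to a wrong coefficient.
The step shows: 59*u**2
The correct value should be: 60*u**2

Explanation: The coefficient 60 was incorrectly written as 59: the term 60*u**2 was incorrectly written as 59*u**2
The later steps are derived from this incorrect expression, so the error originates in Step 4.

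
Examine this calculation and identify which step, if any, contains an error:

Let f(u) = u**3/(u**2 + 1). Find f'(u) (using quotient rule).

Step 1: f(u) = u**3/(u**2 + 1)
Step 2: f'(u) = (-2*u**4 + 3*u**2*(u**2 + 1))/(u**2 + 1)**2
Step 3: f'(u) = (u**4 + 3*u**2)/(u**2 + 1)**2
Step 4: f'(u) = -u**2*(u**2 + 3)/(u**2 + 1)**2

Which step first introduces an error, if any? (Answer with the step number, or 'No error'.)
Step 4

Step 4 is incorrect due to a sign flip.
The step shows: -u**2*(u**2 + 3)/(u**2 + 1)**2
The correct value should be: u**2*(u**2 + 3)/(u**2 + 1)**2

Explanation: The sign of the whole expression was flipped: the term u**2*(u**2 + 3)/(u**2 + 1)**2 was incorrectly written as -u**2*(u**2 + 3)/(u**2 + 1)**2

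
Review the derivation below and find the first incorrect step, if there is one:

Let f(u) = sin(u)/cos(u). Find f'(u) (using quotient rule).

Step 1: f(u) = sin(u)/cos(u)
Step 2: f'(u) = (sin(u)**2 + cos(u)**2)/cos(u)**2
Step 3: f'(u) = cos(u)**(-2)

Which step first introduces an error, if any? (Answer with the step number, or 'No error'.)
No error

All steps in this derivation are correct.
The final answer f'(u) = cos(u)**(-2) is valid.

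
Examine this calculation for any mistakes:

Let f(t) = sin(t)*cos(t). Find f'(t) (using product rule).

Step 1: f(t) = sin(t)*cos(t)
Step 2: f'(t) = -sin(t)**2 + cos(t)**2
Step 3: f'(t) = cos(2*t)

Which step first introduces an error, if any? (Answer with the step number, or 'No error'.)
No error

All steps in this derivation are correct.
The final answer f'(t) = cos(2*t) is valid.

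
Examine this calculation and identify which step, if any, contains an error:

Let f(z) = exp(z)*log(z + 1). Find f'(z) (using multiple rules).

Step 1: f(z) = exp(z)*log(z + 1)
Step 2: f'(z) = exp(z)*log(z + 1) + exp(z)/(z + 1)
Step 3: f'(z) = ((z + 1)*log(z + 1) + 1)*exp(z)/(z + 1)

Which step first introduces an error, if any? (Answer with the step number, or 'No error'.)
No error

All steps in this derivation are correct.
The final answer f'(z) = ((z + 1)*log(z + 1) + 1)*exp(z)/(z + 1) is valid.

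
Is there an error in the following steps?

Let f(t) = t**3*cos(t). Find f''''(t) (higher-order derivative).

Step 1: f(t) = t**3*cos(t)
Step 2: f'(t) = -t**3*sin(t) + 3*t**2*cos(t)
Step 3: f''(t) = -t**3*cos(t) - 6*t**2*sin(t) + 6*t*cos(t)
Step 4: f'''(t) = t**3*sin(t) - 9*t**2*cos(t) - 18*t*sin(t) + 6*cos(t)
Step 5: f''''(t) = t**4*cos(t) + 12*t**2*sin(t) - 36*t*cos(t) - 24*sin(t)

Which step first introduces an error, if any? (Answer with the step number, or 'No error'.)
Step 5

Step 5 is incorrect due to a wrong exponent.
The step shows: t**4*cos(t) + 12*t**2*sin(t) - 36*t*cos(t) - 24*sin(t)
The correct value should be: t**3*cos(t) + 12*t**2*sin(t) - 36*t*cos(t) - 24*sin(t)

Explanation: The exponent 3 on t was incorrectly written as 4: the term t**3*cos(t) was incorrectly written as t**4*cos(t)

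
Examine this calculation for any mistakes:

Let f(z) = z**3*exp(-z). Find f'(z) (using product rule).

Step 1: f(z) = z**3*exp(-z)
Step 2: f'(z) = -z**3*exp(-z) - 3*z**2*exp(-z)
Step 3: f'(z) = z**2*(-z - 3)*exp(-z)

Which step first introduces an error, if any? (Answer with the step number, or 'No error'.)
Step 2

Step 2 is incorrect due to a sign flip.
The step shows: -z**3*exp(-z) - 3*z**2*exp(-z)
The correct value should be: -z**3*exp(-z) + 3*z**2*exp(-z)

Explanation: The sign of one term was flipped: the term 3*z**2*exp(-z) was incorrectly written as -3*z**2*exp(-z)
The later steps are derived from this incorrect expression, so the error originates in Step 2.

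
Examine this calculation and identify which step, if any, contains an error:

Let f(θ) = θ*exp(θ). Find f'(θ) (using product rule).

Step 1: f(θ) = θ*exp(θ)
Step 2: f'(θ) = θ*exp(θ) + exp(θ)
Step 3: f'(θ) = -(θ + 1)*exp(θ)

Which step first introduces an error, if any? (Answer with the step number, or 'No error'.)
Step 3

Step 3 is incorrect due to a sign flip.
The step shows: -(θ + 1)*exp(θ)
The correct value should be: (θ + 1)*exp(θ)

Explanation: The sign of the whole expression was flipped: the term (θ + 1)*exp(θ) was incorrectly written as -(θ + 1)*exp(θ)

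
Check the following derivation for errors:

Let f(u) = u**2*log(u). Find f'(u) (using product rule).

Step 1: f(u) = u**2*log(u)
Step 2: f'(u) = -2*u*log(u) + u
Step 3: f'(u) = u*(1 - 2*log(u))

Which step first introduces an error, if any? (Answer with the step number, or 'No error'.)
Step 2

Step 2 is incorrect due to a sign flip.
The step shows: -2*u*log(u) + u
The correct value should be: 2*u*log(u) + u

Explanation: The sign of one term was flipped: the term 2*u*log(u) was incorrectly written as -2*u*log(u)
The later steps are derived from this incorrect expression, so the error originates in Step 2.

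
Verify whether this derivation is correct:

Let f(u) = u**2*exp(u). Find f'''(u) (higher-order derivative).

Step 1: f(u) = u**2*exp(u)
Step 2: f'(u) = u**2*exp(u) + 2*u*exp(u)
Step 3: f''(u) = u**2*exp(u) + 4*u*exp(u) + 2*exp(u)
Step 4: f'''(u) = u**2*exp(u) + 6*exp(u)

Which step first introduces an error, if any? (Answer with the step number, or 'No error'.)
Step 4

Step 4 is incorrect due to a dropped term.
The step shows: u**2*exp(u) + 6*exp(u)
The correct value should be: u**2*exp(u) + 6*u*exp(u) + 6*exp(u)

Explanation: A term was dropped: the term 6*u*exp(u) was incorrectly omitted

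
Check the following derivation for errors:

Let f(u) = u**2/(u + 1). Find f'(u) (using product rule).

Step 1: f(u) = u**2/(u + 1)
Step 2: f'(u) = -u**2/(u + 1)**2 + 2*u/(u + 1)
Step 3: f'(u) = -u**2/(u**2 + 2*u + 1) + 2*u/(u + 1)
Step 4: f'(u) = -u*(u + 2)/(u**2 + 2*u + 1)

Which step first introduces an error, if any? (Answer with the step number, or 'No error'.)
Step 4

Step 4 is incorrect due to a sign flip.
The step shows: -u*(u + 2)/(u**2 + 2*u + 1)
The correct value should be: u*(u + 2)/(u**2 + 2*u + 1)

Explanation: The sign of the whole expression was flipped: the term u*(u + 2)/(u**2 + 2*u + 1) was incorrectly written as -u*(u + 2)/(u**2 + 2*u + 1)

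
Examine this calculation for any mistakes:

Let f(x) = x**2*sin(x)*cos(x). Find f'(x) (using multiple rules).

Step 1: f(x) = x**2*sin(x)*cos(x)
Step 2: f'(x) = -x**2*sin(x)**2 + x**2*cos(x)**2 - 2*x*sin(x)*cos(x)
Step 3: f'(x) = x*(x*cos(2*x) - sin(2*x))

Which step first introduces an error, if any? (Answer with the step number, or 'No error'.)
Step 2

Step 2 is incorrect due to a sign flip.
The step shows: -x**2*sin(x)**2 + x**2*cos(x)**2 - 2*x*sin(x)*cos(x)
The correct value should be: -x**2*sin(x)**2 + x**2*cos(x)**2 + 2*x*sin(x)*cos(x)

Explanation: The sign of one term was flipped: the term 2*x*sin(x)*cos(x) was incorrectly written as -2*x*sin(x)*cos(x)
The later steps are derived from this incorrect expression, so the error originates in Step 2.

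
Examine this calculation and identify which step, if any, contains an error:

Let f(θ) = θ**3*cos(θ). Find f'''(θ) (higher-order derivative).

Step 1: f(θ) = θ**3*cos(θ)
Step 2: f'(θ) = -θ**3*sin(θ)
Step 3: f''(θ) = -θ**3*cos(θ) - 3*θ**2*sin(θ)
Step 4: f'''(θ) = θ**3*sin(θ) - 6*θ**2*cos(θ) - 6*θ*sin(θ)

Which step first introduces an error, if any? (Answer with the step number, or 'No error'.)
Step 2

Step 2 is incorrect due to a dropped term.
The step shows: -θ**3*sin(θ)
The correct value should be: -θ**3*sin(θ) + 3*θ**2*cos(θ)

Explanation: A term was dropped: the term 3*θ**2*cos(θ) was incorrectly omitted
The later steps are derived from this incorrect expression, so the error originates in Step 2.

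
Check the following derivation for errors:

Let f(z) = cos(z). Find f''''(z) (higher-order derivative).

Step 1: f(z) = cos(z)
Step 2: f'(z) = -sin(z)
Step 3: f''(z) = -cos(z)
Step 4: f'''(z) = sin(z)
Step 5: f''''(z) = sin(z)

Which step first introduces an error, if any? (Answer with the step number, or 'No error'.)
Step 5

Step 5 is incorrect due to a wrong trig function.
The step shows: sin(z)
The correct value should be: cos(z)

Explanation: cos(z) was incorrectly written as sin(z): the term cos(z) was incorrectly written as sin(z)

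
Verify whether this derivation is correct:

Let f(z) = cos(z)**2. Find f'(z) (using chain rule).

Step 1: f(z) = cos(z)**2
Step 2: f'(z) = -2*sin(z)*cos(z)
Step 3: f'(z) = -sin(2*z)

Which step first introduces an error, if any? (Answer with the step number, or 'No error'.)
No error

All steps in this derivation are correct.
The final answer f'(z) = -sin(2*z) is valid.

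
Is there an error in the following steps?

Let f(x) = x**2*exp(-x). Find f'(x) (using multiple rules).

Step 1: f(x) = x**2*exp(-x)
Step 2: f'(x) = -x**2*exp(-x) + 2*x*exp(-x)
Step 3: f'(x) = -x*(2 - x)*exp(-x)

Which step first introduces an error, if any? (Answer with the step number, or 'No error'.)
Step 3

Step 3 is incorrect due to a sign flip.
The step shows: -x*(2 - x)*exp(-x)
The correct value should be: x*(2 - x)*exp(-x)

Explanation: The sign of the whole expression was flipped: the term x*(2 - x)*exp(-x) was incorrectly written as -x*(2 - x)*exp(-x)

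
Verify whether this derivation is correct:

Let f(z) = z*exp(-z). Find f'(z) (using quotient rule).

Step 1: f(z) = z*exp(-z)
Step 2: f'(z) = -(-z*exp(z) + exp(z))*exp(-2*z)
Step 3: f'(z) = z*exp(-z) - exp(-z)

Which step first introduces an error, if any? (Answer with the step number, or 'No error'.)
Step 2

Step 2 is incorrect due to a sign flip.
The step shows: -(-z*exp(z) + exp(z))*exp(-2*z)
The correct value should be: (-z*exp(z) + exp(z))*exp(-2*z)

Explanation: The sign of the whole expression was flipped: the term (-z*exp(z) + exp(z))*exp(-2*z) was incorrectly written as -(-z*exp(z) + exp(z))*exp(-2*z)
The later steps are derived from this incorrect expression, so the error originates in Step 2.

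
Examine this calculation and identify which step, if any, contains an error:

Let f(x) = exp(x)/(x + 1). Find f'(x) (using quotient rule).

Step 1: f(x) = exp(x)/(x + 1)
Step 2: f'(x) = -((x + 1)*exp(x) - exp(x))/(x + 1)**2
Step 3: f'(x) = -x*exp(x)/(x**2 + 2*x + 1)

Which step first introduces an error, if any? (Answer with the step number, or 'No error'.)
Step 2

Step 2 is incorrect due to a sign flip.
The step shows: -((x + 1)*exp(x) - exp(x))/(x + 1)**2
The correct value should be: ((x + 1)*exp(x) - exp(x))/(x + 1)**2

Explanation: The sign of the whole expression was flipped: the term ((x + 1)*exp(x) - exp(x))/(x + 1)**2 was incorrectly written as -((x + 1)*exp(x) - exp(x))/(x + 1)**2
The later steps are derived from this incorrect expression, so the error originates in Step 2.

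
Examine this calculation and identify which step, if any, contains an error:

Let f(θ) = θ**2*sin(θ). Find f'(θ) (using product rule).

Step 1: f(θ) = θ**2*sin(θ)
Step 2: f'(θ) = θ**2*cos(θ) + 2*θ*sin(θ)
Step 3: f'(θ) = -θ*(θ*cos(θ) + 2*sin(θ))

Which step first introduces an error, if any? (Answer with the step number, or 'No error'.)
Step 3

Step 3 is incorrect due to a sign flip.
The step shows: -θ*(θ*cos(θ) + 2*sin(θ))
The correct value should be: θ*(θ*cos(θ) + 2*sin(θ))

Explanation: The sign of the whole expression was flipped: the term θ*(θ*cos(θ) + 2*sin(θ)) was incorrectly written as -θ*(θ*cos(θ) + 2*sin(θ))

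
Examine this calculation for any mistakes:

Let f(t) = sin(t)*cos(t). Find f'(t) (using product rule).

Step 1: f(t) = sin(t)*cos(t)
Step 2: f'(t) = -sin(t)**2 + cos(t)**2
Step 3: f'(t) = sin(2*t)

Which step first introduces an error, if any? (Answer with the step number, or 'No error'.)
Step 3

Step 3 is incorrect due to a wrong trig function.
The step shows: sin(2*t)
The correct value should be: cos(2*t)

Explanation: cos(2*t) was incorrectly written as sin(2*t): the term cos(2*t) was incorrectly written as sin(2*t)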